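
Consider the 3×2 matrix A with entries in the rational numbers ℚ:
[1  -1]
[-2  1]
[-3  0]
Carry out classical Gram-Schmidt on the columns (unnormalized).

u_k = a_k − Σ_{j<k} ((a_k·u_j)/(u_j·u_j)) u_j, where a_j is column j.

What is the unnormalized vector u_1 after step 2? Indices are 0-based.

Step 1: u_0 = a_0 = (1, -2, -3).
Step 2: u_1 = a_1 − (-3/14)·u_0 = (-11/14, 4/7, -9/14).

u_1 = (-11/14, 4/7, -9/14)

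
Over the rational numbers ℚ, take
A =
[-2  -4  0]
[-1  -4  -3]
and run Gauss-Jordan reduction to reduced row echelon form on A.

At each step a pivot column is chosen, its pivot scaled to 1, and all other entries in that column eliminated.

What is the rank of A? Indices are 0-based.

step 1: normalize row 0 (÷-2) = (1, 2, 0)
  row 1: subtract -1×row0 = (0, -2, -3)
step 2: normalize row 1 (÷-2) = (0, 1, 3/2)
  row 0: subtract 2×row1 = (1, 0, -3)

rank = 2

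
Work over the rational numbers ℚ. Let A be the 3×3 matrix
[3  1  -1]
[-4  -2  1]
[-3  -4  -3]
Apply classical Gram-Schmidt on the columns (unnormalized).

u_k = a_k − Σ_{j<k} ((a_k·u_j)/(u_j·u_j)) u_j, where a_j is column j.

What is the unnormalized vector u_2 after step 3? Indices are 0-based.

Step 1: u_0 = a_0 = (3, -4, -3).
Step 2: u_1 = a_1 − (23/34)·u_0 = (-35/34, 12/17, -67/34).
Step 3: u_2 = a_2 − (1/17)·u_0 − (52/37)·u_1 = (10/37, 9/37, -2/37).

u_2 = (10/37, 9/37, -2/37)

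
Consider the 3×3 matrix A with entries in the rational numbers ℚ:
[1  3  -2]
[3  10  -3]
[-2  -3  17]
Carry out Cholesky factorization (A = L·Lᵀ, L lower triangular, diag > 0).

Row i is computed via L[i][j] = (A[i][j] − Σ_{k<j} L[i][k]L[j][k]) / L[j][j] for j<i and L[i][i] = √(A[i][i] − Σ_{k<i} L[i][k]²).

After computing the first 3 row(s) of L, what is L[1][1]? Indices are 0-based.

Step 1: L[0][0] = √(1) = 1.
  L[1][0] = (3) / L[0][0] = 3.
Step 2: L[1][1] = √(1) = 1.
  L[2][0] = (-2) / L[0][0] = -2.
  L[2][1] = (3) / L[1][1] = 3.
Step 3: L[2][2] = √(4) = 2.

L[1][1] = 1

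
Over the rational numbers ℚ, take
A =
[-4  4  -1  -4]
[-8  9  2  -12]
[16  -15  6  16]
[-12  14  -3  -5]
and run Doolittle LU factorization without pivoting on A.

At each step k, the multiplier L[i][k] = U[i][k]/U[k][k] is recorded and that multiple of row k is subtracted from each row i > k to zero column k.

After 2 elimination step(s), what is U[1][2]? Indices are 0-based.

k=0: U[0][0]=-4
  eliminate (1,0): mult=2, new row 1: (0, 1, 4, -4); set L[1][0]=2
  eliminate (2,0): mult=-4, new row 2: (0, 1, 2, 0); set L[2][0]=-4
  eliminate (3,0): mult=3, new row 3: (0, 2, 0, 7); set L[3][0]=3
k=1: U[1][1]=1
  eliminate (2,1): mult=1, new row 2: (0, 0, -2, 4); set L[2][1]=1
  eliminate (3,1): mult=2, new row 3: (0, 0, -8, 15); set L[3][1]=2

U[1][2] = 4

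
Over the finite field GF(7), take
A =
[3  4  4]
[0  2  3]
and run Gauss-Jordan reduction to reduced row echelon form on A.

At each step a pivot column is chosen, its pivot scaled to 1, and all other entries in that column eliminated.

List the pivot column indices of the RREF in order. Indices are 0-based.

pivot columns: 0, 1

[1] R0 /= 3  ⇒  (1, 6, 6)
[2] R1 /= 2  ⇒  (0, 1, 5)
     R0 -= 6·R1  ⇒  (1, 0, 4)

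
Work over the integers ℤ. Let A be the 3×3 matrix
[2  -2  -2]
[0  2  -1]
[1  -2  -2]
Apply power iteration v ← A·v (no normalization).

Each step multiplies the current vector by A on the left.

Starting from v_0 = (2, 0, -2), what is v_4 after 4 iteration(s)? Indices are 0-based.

v_4 = (-8, -12, -28)

v_0 = (2, 0, -2).
v_1 = A·v_0 = (8, 2, 6).
v_2 = A·v_1 = (0, -2, -8).
v_3 = A·v_2 = (20, 4, 20).
v_4 = A·v_3 = (-8, -12, -28).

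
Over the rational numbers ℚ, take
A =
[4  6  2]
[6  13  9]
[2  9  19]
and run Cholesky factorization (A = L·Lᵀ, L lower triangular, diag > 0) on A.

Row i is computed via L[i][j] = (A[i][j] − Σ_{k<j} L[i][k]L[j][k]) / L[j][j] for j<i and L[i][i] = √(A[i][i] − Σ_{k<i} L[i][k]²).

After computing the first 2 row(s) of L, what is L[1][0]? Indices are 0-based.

Step 1: L[0][0] = √(4) = 2.
  L[1][0] = (6) / L[0][0] = 3.
Step 2: L[1][1] = √(4) = 2.

L[1][0] = 3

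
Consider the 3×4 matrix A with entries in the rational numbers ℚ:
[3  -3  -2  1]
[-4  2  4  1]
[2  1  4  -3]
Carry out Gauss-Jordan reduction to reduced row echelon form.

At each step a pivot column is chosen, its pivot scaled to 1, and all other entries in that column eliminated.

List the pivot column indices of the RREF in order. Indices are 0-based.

[1] R0 /= 3  ⇒  (1, -1, -2/3, 1/3)
     R1 -= -4·R0  ⇒  (0, -2, 4/3, 7/3)
     R2 -= 2·R0  ⇒  (0, 3, 16/3, -11/3)
[2] R1 /= -2  ⇒  (0, 1, -2/3, -7/6)
     R0 -= -1·R1  ⇒  (1, 0, -4/3, -5/6)
     R2 -= 3·R1  ⇒  (0, 0, 22/3, -1/6)
[3] R2 /= 22/3  ⇒  (0, 0, 1, -1/44)
     R0 -= -4/3·R2  ⇒  (1, 0, 0, -19/22)
     R1 -= -2/3·R2  ⇒  (0, 1, 0, -13/11)

pivot columns: 0, 1, 2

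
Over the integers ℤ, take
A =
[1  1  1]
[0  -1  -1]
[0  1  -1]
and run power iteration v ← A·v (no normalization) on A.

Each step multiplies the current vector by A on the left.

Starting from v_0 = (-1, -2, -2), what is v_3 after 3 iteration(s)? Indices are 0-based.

v_3 = (-1, 0, -8)

v_0 = (-1, -2, -2).
v_1 = A·v_0 = (-5, 4, 0).
v_2 = A·v_1 = (-1, -4, 4).
v_3 = A·v_2 = (-1, 0, -8).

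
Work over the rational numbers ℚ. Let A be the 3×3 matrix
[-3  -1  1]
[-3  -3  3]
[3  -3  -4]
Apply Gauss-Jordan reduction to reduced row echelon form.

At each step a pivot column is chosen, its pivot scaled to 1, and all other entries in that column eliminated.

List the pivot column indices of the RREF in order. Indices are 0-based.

step 1: normalize row 0 (÷-3) = (1, 1/3, -1/3)
  row 1: subtract -3×row0 = (0, -2, 2)
  row 2: subtract 3×row0 = (0, -4, -3)
step 2: normalize row 1 (÷-2) = (0, 1, -1)
  row 0: subtract 1/3×row1 = (1, 0, 0)
  row 2: subtract -4×row1 = (0, 0, -7)
step 3: normalize row 2 (÷-7) = (0, 0, 1)
  row 1: subtract -1×row2 = (0, 1, 0)

pivot columns: 0, 1, 2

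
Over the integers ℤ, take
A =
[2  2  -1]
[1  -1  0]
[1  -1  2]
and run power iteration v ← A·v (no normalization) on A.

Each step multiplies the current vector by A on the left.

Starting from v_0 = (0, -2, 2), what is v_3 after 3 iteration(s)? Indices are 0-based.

v_0 = (0, -2, 2).
v_1 = A·v_0 = (-6, 2, 6).
v_2 = A·v_1 = (-14, -8, 4).
v_3 = A·v_2 = (-48, -6, 2).

v_3 = (-48, -6, 2)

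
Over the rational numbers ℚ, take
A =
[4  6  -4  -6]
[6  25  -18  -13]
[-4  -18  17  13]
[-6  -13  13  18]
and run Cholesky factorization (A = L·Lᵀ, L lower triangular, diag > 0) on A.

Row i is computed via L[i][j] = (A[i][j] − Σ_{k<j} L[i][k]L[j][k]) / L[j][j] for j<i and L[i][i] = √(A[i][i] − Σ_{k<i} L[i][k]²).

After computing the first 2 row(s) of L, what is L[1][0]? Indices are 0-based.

Step 1: L[0][0] = √(4) = 2.
  L[1][0] = (6) / L[0][0] = 3.
Step 2: L[1][1] = √(16) = 4.

L[1][0] = 3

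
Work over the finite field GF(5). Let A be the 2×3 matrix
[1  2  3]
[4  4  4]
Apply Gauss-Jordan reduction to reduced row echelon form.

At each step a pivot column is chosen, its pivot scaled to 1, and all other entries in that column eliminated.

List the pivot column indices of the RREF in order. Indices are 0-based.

[1] R0 /= 1  ⇒  (1, 2, 3)
     R1 -= 4·R0  ⇒  (0, 1, 2)
[2] R1 /= 1  ⇒  (0, 1, 2)
     R0 -= 2·R1  ⇒  (1, 0, 4)

pivot columns: 0, 1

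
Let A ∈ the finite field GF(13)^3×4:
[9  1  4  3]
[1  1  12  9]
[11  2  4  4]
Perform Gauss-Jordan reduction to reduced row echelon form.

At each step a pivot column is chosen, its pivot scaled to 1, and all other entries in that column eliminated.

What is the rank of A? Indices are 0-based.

rank = 3

[1] R0 /= 9  ⇒  (1, 3, 12, 9)
     R1 -= 1·R0  ⇒  (0, 11, 0, 0)
     R2 -= 11·R0  ⇒  (0, 8, 2, 9)
[2] R1 /= 11  ⇒  (0, 1, 0, 0)
     R0 -= 3·R1  ⇒  (1, 0, 12, 9)
     R2 -= 8·R1  ⇒  (0, 0, 2, 9)
[3] R2 /= 2  ⇒  (0, 0, 1, 11)
     R0 -= 12·R2  ⇒  (1, 0, 0, 7)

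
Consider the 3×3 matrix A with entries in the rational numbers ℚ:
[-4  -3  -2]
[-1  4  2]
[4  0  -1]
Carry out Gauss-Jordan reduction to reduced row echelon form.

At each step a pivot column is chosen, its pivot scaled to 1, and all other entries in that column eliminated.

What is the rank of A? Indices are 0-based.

rank = 3

pivot(0,0)=-4: scale R0 → (1, 3/4, 1/2)
  clear (1,0): R1 −= (-1)R0 → (0, 19/4, 5/2)
  clear (2,0): R2 −= (4)R0 → (0, -3, -3)
pivot(1,1)=19/4: scale R1 → (0, 1, 10/19)
  clear (0,1): R0 −= (3/4)R1 → (1, 0, 2/19)
  clear (2,1): R2 −= (-3)R1 → (0, 0, -27/19)
pivot(2,2)=-27/19: scale R2 → (0, 0, 1)
  clear (0,2): R0 −= (2/19)R2 → (1, 0, 0)
  clear (1,2): R1 −= (10/19)R2 → (0, 1, 0)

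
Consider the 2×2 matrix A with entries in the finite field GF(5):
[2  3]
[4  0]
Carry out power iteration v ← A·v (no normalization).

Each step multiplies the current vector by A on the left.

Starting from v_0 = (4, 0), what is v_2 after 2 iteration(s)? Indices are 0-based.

v_2 = (4, 2)

v_0 = (4, 0).
v_1 = A·v_0 = (3, 1).
v_2 = A·v_1 = (4, 2).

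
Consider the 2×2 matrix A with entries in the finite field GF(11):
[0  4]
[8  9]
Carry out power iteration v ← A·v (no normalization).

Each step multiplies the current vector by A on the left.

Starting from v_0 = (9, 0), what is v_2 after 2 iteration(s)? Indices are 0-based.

v_0 = (9, 0).
v_1 = A·v_0 = (0, 6).
v_2 = A·v_1 = (2, 10).

v_2 = (2, 10)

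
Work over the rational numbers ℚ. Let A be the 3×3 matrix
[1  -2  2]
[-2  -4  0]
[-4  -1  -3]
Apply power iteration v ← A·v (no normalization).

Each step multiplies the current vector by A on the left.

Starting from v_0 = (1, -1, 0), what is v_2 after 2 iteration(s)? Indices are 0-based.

v_0 = (1, -1, 0).
v_1 = A·v_0 = (3, 2, -3).
v_2 = A·v_1 = (-7, -14, -5).

v_2 = (-7, -14, -5)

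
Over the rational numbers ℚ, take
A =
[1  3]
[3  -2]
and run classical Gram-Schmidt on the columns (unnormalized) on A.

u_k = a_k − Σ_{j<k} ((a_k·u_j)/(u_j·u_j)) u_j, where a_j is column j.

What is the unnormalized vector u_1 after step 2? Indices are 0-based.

u_1 = (33/10, -11/10)

Step 1: u_0 = a_0 = (1, 3).
Step 2: u_1 = a_1 − (-3/10)·u_0 = (33/10, -11/10).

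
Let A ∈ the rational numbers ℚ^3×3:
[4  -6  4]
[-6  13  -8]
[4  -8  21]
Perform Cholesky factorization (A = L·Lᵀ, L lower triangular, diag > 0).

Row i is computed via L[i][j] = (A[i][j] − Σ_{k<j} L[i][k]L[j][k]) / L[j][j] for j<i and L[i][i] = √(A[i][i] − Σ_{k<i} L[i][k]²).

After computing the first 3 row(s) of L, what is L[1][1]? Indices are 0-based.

Step 1: L[0][0] = √(4) = 2.
  L[1][0] = (-6) / L[0][0] = -3.
Step 2: L[1][1] = √(4) = 2.
  L[2][0] = (4) / L[0][0] = 2.
  L[2][1] = (-2) / L[1][1] = -1.
Step 3: L[2][2] = √(16) = 4.

L[1][1] = 2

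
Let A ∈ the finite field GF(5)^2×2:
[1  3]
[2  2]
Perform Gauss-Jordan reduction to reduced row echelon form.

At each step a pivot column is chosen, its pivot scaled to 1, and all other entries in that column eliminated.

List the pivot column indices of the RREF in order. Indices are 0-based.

pivot(0,0)=1: scale R0 → (1, 3)
  clear (1,0): R1 −= (2)R0 → (0, 1)
pivot(1,1)=1: scale R1 → (0, 1)
  clear (0,1): R0 −= (3)R1 → (1, 0)

pivot columns: 0, 1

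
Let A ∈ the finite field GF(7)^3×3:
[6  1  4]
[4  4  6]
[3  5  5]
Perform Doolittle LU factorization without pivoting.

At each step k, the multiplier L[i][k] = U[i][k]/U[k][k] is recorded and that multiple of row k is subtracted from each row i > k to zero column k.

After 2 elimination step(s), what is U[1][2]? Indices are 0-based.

U[1][2] = 1

k=0: U[0][0]=6
  eliminate (1,0): mult=3, new row 1: (0, 1, 1); set L[1][0]=3
  eliminate (2,0): mult=4, new row 2: (0, 1, 3); set L[2][0]=4
k=1: U[1][1]=1
  eliminate (2,1): mult=1, new row 2: (0, 0, 2); set L[2][1]=1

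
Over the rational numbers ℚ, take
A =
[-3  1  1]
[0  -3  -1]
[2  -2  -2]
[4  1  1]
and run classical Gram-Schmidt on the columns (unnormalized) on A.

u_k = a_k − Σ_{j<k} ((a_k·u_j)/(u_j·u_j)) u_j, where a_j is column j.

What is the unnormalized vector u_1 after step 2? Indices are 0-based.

Step 1: u_0 = a_0 = (-3, 0, 2, 4).
Step 2: u_1 = a_1 − (-3/29)·u_0 = (20/29, -3, -52/29, 41/29).

u_1 = (20/29, -3, -52/29, 41/29)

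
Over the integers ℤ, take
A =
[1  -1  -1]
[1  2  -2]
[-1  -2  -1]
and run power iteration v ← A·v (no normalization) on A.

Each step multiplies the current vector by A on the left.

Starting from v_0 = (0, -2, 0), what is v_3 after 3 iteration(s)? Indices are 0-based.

v_3 = (14, -30, 24)

v_0 = (0, -2, 0).
v_1 = A·v_0 = (2, -4, 4).
v_2 = A·v_1 = (2, -14, 2).
v_3 = A·v_2 = (14, -30, 24).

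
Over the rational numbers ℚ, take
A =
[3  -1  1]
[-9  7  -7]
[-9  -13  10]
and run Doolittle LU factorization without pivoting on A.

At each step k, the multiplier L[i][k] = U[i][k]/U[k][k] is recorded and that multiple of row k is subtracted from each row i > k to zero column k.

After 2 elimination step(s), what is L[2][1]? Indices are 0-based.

[col 0] pivot 3
  R1 -= -3*R0 → (0, 4, -4)  (L[1][0] := -3)
  R2 -= -3*R0 → (0, -16, 13)  (L[2][0] := -3)
[col 1] pivot 4
  R2 -= -4*R1 → (0, 0, -3)  (L[2][1] := -4)

L[2][1] = -4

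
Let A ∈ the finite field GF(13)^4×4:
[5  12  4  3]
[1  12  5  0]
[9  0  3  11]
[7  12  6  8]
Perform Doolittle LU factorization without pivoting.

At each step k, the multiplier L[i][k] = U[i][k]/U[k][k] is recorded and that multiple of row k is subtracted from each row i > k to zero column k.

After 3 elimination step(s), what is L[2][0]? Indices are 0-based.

L[2][0] = 7

Step 1: pivot at (0,0) is 5.
  row1 ← row1 − (8)·row0  ⇒  L[1][0]=8, U row1=(0, 7, 12, 2)
  row2 ← row2 − (7)·row0  ⇒  L[2][0]=7, U row2=(0, 7, 1, 3)
  row3 ← row3 − (4)·row0  ⇒  L[3][0]=4, U row3=(0, 3, 3, 9)
Step 2: pivot at (1,1) is 7.
  row2 ← row2 − (1)·row1  ⇒  L[2][1]=1, U row2=(0, 0, 2, 1)
  row3 ← row3 − (6)·row1  ⇒  L[3][1]=6, U row3=(0, 0, 9, 10)
Step 3: pivot at (2,2) is 2.
  row3 ← row3 − (11)·row2  ⇒  L[3][2]=11, U row3=(0, 0, 0, 12)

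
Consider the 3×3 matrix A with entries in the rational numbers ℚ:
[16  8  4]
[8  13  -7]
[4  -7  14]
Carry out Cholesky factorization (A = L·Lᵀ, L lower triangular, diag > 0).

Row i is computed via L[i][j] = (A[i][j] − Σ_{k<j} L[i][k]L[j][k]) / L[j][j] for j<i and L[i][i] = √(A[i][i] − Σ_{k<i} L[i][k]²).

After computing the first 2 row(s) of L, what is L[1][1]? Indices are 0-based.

L[1][1] = 3

Step 1: L[0][0] = √(16) = 4.
  L[1][0] = (8) / L[0][0] = 2.
Step 2: L[1][1] = √(9) = 3.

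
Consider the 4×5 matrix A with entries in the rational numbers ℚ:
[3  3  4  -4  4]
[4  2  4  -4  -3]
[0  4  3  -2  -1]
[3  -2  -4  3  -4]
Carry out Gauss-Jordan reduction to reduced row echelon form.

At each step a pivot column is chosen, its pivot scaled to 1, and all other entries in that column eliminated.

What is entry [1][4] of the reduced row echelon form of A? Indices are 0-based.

M[1][4] = 89/26

[1] R0 /= 3  ⇒  (1, 1, 4/3, -4/3, 4/3)
     R1 -= 4·R0  ⇒  (0, -2, -4/3, 4/3, -25/3)
     R3 -= 3·R0  ⇒  (0, -5, -8, 7, -8)
[2] R1 /= -2  ⇒  (0, 1, 2/3, -2/3, 25/6)
     R0 -= 1·R1  ⇒  (1, 0, 2/3, -2/3, -17/6)
     R2 -= 4·R1  ⇒  (0, 0, 1/3, 2/3, -53/3)
     R3 -= -5·R1  ⇒  (0, 0, -14/3, 11/3, 77/6)
[3] R2 /= 1/3  ⇒  (0, 0, 1, 2, -53)
     R0 -= 2/3·R2  ⇒  (1, 0, 0, -2, 65/2)
     R1 -= 2/3·R2  ⇒  (0, 1, 0, -2, 79/2)
     R3 -= -14/3·R2  ⇒  (0, 0, 0, 13, -469/2)
[4] R3 /= 13  ⇒  (0, 0, 0, 1, -469/26)
     R0 -= -2·R3  ⇒  (1, 0, 0, 0, -93/26)
     R1 -= -2·R3  ⇒  (0, 1, 0, 0, 89/26)
     R2 -= 2·R3  ⇒  (0, 0, 1, 0, -220/13)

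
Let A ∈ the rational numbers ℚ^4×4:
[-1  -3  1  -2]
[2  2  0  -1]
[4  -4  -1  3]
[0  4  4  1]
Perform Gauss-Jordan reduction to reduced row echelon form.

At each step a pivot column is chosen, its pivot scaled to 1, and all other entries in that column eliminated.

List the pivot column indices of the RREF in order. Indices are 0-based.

pivot(0,0)=-1: scale R0 → (1, 3, -1, 2)
  clear (1,0): R1 −= (2)R0 → (0, -4, 2, -5)
  clear (2,0): R2 −= (4)R0 → (0, -16, 3, -5)
pivot(1,1)=-4: scale R1 → (0, 1, -1/2, 5/4)
  clear (0,1): R0 −= (3)R1 → (1, 0, 1/2, -7/4)
  clear (2,1): R2 −= (-16)R1 → (0, 0, -5, 15)
  clear (3,1): R3 −= (4)R1 → (0, 0, 6, -4)
pivot(2,2)=-5: scale R2 → (0, 0, 1, -3)
  clear (0,2): R0 −= (1/2)R2 → (1, 0, 0, -1/4)
  clear (1,2): R1 −= (-1/2)R2 → (0, 1, 0, -1/4)
  clear (3,2): R3 −= (6)R2 → (0, 0, 0, 14)
pivot(3,3)=14: scale R3 → (0, 0, 0, 1)
  clear (0,3): R0 −= (-1/4)R3 → (1, 0, 0, 0)
  clear (1,3): R1 −= (-1/4)R3 → (0, 1, 0, 0)
  clear (2,3): R2 −= (-3)R3 → (0, 0, 1, 0)

pivot columns: 0, 1, 2, 3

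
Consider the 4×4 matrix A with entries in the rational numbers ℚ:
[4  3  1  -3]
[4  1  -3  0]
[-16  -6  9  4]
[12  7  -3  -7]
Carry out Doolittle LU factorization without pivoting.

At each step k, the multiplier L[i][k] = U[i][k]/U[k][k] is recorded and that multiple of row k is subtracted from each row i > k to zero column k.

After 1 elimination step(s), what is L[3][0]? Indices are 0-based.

Step 1: pivot at (0,0) is 4.
  row1 ← row1 − (1)·row0  ⇒  L[1][0]=1, U row1=(0, -2, -4, 3)
  row2 ← row2 − (-4)·row0  ⇒  L[2][0]=-4, U row2=(0, 6, 13, -8)
  row3 ← row3 − (3)·row0  ⇒  L[3][0]=3, U row3=(0, -2, -6, 2)

L[3][0] = 3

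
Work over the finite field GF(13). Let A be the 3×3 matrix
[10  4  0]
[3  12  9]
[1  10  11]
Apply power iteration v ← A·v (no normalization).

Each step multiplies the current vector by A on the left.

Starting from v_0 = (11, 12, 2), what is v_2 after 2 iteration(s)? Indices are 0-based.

v_0 = (11, 12, 2).
v_1 = A·v_0 = (2, 0, 10).
v_2 = A·v_1 = (7, 5, 8).

v_2 = (7, 5, 8)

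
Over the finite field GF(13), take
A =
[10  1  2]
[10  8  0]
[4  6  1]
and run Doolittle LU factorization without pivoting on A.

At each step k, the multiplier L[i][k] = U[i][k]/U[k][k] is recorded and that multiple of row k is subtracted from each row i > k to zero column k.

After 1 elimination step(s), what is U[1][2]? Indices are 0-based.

Step 1: pivot at (0,0) is 10.
  row1 ← row1 − (1)·row0  ⇒  L[1][0]=1, U row1=(0, 7, 11)
  row2 ← row2 − (3)·row0  ⇒  L[2][0]=3, U row2=(0, 3, 8)

U[1][2] = 11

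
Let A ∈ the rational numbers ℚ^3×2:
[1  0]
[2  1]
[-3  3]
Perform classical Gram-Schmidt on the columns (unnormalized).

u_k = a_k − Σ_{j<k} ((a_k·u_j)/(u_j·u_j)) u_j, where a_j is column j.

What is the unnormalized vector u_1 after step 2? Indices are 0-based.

u_1 = (1/2, 2, 3/2)

Step 1: u_0 = a_0 = (1, 2, -3).
Step 2: u_1 = a_1 − (-1/2)·u_0 = (1/2, 2, 3/2).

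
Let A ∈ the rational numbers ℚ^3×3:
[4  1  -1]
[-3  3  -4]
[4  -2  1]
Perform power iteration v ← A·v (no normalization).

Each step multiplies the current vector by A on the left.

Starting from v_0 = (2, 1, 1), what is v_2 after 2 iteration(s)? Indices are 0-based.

v_2 = (18, -73, 53)

v_0 = (2, 1, 1).
v_1 = A·v_0 = (8, -7, 7).
v_2 = A·v_1 = (18, -73, 53).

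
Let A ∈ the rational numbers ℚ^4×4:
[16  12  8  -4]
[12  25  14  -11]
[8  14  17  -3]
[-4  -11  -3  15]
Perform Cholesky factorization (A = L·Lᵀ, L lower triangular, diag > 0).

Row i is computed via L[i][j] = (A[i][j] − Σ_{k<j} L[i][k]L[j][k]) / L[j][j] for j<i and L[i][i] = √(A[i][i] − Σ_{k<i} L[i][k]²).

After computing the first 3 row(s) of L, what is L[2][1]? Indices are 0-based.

Step 1: L[0][0] = √(16) = 4.
  L[1][0] = (12) / L[0][0] = 3.
Step 2: L[1][1] = √(16) = 4.
  L[2][0] = (8) / L[0][0] = 2.
  L[2][1] = (8) / L[1][1] = 2.
Step 3: L[2][2] = √(9) = 3.

L[2][1] = 2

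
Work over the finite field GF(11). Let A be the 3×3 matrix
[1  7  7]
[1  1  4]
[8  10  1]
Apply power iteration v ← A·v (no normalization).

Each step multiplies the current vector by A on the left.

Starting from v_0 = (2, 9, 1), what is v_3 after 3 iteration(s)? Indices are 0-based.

v_0 = (2, 9, 1).
v_1 = A·v_0 = (6, 4, 8).
v_2 = A·v_1 = (2, 9, 8).
v_3 = A·v_2 = (0, 10, 4).

v_3 = (0, 10, 4)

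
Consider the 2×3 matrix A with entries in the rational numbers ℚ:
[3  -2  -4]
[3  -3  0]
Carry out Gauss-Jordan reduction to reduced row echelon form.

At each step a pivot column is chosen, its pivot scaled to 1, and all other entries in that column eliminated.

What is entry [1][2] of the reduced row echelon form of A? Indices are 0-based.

M[1][2] = -4

step 1: normalize row 0 (÷3) = (1, -2/3, -4/3)
  row 1: subtract 3×row0 = (0, -1, 4)
step 2: normalize row 1 (÷-1) = (0, 1, -4)
  row 0: subtract -2/3×row1 = (1, 0, -4)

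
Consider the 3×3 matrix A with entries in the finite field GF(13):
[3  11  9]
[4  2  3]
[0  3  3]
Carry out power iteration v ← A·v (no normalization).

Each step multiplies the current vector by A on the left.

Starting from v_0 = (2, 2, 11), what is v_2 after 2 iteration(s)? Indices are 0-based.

v_2 = (5, 0, 5)

v_0 = (2, 2, 11).
v_1 = A·v_0 = (10, 6, 0).
v_2 = A·v_1 = (5, 0, 5).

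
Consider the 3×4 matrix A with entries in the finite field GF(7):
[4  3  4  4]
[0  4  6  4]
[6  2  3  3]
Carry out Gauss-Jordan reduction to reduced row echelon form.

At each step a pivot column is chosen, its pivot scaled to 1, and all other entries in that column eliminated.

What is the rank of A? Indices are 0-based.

step 1: normalize row 0 (÷4) = (1, 6, 1, 1)
  row 2: subtract 6×row0 = (0, 1, 4, 4)
step 2: normalize row 1 (÷4) = (0, 1, 5, 1)
  row 0: subtract 6×row1 = (1, 0, 6, 2)
  row 2: subtract 1×row1 = (0, 0, 6, 3)
step 3: normalize row 2 (÷6) = (0, 0, 1, 4)
  row 0: subtract 6×row2 = (1, 0, 0, 6)
  row 1: subtract 5×row2 = (0, 1, 0, 2)

rank = 3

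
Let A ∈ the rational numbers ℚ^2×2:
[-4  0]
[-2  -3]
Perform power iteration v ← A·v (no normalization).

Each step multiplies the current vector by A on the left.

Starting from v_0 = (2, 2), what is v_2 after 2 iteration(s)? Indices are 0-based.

v_2 = (32, 46)

v_0 = (2, 2).
v_1 = A·v_0 = (-8, -10).
v_2 = A·v_1 = (32, 46).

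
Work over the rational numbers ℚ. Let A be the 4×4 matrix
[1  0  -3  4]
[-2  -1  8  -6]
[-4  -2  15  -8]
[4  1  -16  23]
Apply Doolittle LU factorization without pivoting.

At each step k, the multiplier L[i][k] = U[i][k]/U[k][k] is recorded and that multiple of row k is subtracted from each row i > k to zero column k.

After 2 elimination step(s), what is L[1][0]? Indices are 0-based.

L[1][0] = -2

[col 0] pivot 1
  R1 -= -2*R0 → (0, -1, 2, 2)  (L[1][0] := -2)
  R2 -= -4*R0 → (0, -2, 3, 8)  (L[2][0] := -4)
  R3 -= 4*R0 → (0, 1, -4, 7)  (L[3][0] := 4)
[col 1] pivot -1
  R2 -= 2*R1 → (0, 0, -1, 4)  (L[2][1] := 2)
  R3 -= -1*R1 → (0, 0, -2, 9)  (L[3][1] := -1)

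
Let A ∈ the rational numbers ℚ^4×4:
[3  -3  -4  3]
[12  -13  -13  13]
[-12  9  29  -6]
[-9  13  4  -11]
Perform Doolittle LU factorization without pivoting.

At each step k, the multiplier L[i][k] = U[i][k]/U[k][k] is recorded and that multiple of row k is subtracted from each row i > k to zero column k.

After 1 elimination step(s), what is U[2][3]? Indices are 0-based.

[col 0] pivot 3
  R1 -= 4*R0 → (0, -1, 3, 1)  (L[1][0] := 4)
  R2 -= -4*R0 → (0, -3, 13, 6)  (L[2][0] := -4)
  R3 -= -3*R0 → (0, 4, -8, -2)  (L[3][0] := -3)

U[2][3] = 6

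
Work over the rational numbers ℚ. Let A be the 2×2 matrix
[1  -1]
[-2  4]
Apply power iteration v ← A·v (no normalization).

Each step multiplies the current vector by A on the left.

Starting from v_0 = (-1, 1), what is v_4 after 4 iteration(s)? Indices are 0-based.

v_0 = (-1, 1).
v_1 = A·v_0 = (-2, 6).
v_2 = A·v_1 = (-8, 28).
v_3 = A·v_2 = (-36, 128).
v_4 = A·v_3 = (-164, 584).

v_4 = (-164, 584)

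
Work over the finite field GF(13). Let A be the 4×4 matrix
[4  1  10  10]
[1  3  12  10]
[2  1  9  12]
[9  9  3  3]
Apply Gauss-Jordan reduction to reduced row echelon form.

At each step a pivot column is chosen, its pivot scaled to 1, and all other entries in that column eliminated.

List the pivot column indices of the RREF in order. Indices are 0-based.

pivot columns: 0, 1, 2, 3

[1] R0 /= 4  ⇒  (1, 10, 9, 9)
     R1 -= 1·R0  ⇒  (0, 6, 3, 1)
     R2 -= 2·R0  ⇒  (0, 7, 4, 7)
     R3 -= 9·R0  ⇒  (0, 10, 0, 0)
[2] R1 /= 6  ⇒  (0, 1, 7, 11)
     R0 -= 10·R1  ⇒  (1, 0, 4, 3)
     R2 -= 7·R1  ⇒  (0, 0, 7, 8)
     R3 -= 10·R1  ⇒  (0, 0, 8, 7)
[3] R2 /= 7  ⇒  (0, 0, 1, 3)
     R0 -= 4·R2  ⇒  (1, 0, 0, 4)
     R1 -= 7·R2  ⇒  (0, 1, 0, 3)
     R3 -= 8·R2  ⇒  (0, 0, 0, 9)
[4] R3 /= 9  ⇒  (0, 0, 0, 1)
     R0 -= 4·R3  ⇒  (1, 0, 0, 0)
     R1 -= 3·R3  ⇒  (0, 1, 0, 0)
     R2 -= 3·R3  ⇒  (0, 0, 1, 0)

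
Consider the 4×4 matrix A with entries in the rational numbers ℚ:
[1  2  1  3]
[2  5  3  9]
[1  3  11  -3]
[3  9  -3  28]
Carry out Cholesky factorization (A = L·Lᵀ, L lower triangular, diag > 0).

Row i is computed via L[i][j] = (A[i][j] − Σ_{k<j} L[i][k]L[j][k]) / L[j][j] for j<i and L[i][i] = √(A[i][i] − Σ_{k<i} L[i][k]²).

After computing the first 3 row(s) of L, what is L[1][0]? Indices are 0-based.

Step 1: L[0][0] = √(1) = 1.
  L[1][0] = (2) / L[0][0] = 2.
Step 2: L[1][1] = √(1) = 1.
  L[2][0] = (1) / L[0][0] = 1.
  L[2][1] = (1) / L[1][1] = 1.
Step 3: L[2][2] = √(9) = 3.

L[1][0] = 2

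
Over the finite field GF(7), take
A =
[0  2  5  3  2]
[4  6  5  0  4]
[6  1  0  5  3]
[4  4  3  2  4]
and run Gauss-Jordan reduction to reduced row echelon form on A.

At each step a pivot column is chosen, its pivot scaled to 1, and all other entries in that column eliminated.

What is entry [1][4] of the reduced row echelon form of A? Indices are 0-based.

M[1][4] = 5

step 1: exchange rows 0,1
step 1: normalize row 0 (÷4) = (1, 5, 3, 0, 1)
  row 2: subtract 6×row0 = (0, 6, 3, 5, 4)
  row 3: subtract 4×row0 = (0, 5, 5, 2, 0)
step 2: normalize row 1 (÷2) = (0, 1, 6, 5, 1)
  row 0: subtract 5×row1 = (1, 0, 1, 3, 3)
  row 2: subtract 6×row1 = (0, 0, 2, 3, 5)
  row 3: subtract 5×row1 = (0, 0, 3, 5, 2)
step 3: normalize row 2 (÷2) = (0, 0, 1, 5, 6)
  row 0: subtract 1×row2 = (1, 0, 0, 5, 4)
  row 1: subtract 6×row2 = (0, 1, 0, 3, 0)
  row 3: subtract 3×row2 = (0, 0, 0, 4, 5)
step 4: normalize row 3 (÷4) = (0, 0, 0, 1, 3)
  row 0: subtract 5×row3 = (1, 0, 0, 0, 3)
  row 1: subtract 3×row3 = (0, 1, 0, 0, 5)
  row 2: subtract 5×row3 = (0, 0, 1, 0, 5)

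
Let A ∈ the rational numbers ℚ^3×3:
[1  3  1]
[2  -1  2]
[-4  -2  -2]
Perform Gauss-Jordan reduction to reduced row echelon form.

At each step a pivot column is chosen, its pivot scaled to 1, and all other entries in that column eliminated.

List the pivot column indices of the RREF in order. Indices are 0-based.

pivot columns: 0, 1, 2

[1] R0 /= 1  ⇒  (1, 3, 1)
     R1 -= 2·R0  ⇒  (0, -7, 0)
     R2 -= -4·R0  ⇒  (0, 10, 2)
[2] R1 /= -7  ⇒  (0, 1, 0)
     R0 -= 3·R1  ⇒  (1, 0, 1)
     R2 -= 10·R1  ⇒  (0, 0, 2)
[3] R2 /= 2  ⇒  (0, 0, 1)
     R0 -= 1·R2  ⇒  (1, 0, 0)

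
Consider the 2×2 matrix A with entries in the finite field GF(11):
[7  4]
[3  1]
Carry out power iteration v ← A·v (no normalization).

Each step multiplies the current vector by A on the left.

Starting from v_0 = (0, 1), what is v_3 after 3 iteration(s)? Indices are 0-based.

v_3 = (1, 10)

v_0 = (0, 1).
v_1 = A·v_0 = (4, 1).
v_2 = A·v_1 = (10, 2).
v_3 = A·v_2 = (1, 10).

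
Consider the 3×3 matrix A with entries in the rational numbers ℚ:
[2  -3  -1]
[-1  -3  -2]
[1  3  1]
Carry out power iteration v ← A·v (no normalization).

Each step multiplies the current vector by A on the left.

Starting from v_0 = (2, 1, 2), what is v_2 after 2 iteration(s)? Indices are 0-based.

v_2 = (18, 14, -21)

v_0 = (2, 1, 2).
v_1 = A·v_0 = (-1, -9, 7).
v_2 = A·v_1 = (18, 14, -21).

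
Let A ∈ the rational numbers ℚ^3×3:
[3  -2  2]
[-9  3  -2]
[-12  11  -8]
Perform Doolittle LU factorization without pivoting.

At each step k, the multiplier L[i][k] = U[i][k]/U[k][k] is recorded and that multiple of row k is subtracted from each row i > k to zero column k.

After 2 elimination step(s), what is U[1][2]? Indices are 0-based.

U[1][2] = 4

Step 1: pivot at (0,0) is 3.
  row1 ← row1 − (-3)·row0  ⇒  L[1][0]=-3, U row1=(0, -3, 4)
  row2 ← row2 − (-4)·row0  ⇒  L[2][0]=-4, U row2=(0, 3, 0)
Step 2: pivot at (1,1) is -3.
  row2 ← row2 − (-1)·row1  ⇒  L[2][1]=-1, U row2=(0, 0, 4)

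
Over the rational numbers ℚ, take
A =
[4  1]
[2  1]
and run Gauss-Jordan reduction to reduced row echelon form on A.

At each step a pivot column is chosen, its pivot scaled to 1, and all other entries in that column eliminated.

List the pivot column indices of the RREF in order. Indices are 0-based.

pivot columns: 0, 1

step 1: normalize row 0 (÷4) = (1, 1/4)
  row 1: subtract 2×row0 = (0, 1/2)
step 2: normalize row 1 (÷1/2) = (0, 1)
  row 0: subtract 1/4×row1 = (1, 0)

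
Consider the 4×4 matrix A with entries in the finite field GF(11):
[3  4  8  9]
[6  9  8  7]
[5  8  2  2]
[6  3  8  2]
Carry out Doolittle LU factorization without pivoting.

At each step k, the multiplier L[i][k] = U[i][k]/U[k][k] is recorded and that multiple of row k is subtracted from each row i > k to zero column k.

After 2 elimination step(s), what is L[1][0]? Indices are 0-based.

L[1][0] = 2

Step 1: pivot at (0,0) is 3.
  row1 ← row1 − (2)·row0  ⇒  L[1][0]=2, U row1=(0, 1, 3, 0)
  row2 ← row2 − (9)·row0  ⇒  L[2][0]=9, U row2=(0, 5, 7, 9)
  row3 ← row3 − (2)·row0  ⇒  L[3][0]=2, U row3=(0, 6, 3, 6)
Step 2: pivot at (1,1) is 1.
  row2 ← row2 − (5)·row1  ⇒  L[2][1]=5, U row2=(0, 0, 3, 9)
  row3 ← row3 − (6)·row1  ⇒  L[3][1]=6, U row3=(0, 0, 7, 6)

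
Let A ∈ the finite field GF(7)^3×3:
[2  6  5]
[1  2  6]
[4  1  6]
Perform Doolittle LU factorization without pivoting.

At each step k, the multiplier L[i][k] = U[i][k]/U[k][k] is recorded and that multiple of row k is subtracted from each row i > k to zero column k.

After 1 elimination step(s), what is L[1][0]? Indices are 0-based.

k=0: U[0][0]=2
  eliminate (1,0): mult=4, new row 1: (0, 6, 0); set L[1][0]=4
  eliminate (2,0): mult=2, new row 2: (0, 3, 3); set L[2][0]=2

L[1][0] = 4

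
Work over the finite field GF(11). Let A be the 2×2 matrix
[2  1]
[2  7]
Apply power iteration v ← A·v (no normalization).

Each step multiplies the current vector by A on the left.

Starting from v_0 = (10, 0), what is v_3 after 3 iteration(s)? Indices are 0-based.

v_3 = (3, 5)

v_0 = (10, 0).
v_1 = A·v_0 = (9, 9).
v_2 = A·v_1 = (5, 4).
v_3 = A·v_2 = (3, 5).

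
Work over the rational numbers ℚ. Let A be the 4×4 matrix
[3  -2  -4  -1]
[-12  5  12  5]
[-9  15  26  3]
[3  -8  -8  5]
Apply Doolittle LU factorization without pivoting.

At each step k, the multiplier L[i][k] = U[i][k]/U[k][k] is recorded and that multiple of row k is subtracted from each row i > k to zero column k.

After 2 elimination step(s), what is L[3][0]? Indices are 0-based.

L[3][0] = 1

[col 0] pivot 3
  R1 -= -4*R0 → (0, -3, -4, 1)  (L[1][0] := -4)
  R2 -= -3*R0 → (0, 9, 14, 0)  (L[2][0] := -3)
  R3 -= 1*R0 → (0, -6, -4, 6)  (L[3][0] := 1)
[col 1] pivot -3
  R2 -= -3*R1 → (0, 0, 2, 3)  (L[2][1] := -3)
  R3 -= 2*R1 → (0, 0, 4, 4)  (L[3][1] := 2)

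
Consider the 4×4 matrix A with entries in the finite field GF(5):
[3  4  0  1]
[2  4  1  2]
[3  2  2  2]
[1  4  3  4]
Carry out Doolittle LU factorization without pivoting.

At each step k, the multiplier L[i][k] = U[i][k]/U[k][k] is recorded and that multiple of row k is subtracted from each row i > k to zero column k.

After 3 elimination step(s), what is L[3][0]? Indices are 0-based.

Step 1: pivot at (0,0) is 3.
  row1 ← row1 − (4)·row0  ⇒  L[1][0]=4, U row1=(0, 3, 1, 3)
  row2 ← row2 − (1)·row0  ⇒  L[2][0]=1, U row2=(0, 3, 2, 1)
  row3 ← row3 − (2)·row0  ⇒  L[3][0]=2, U row3=(0, 1, 3, 2)
Step 2: pivot at (1,1) is 3.
  row2 ← row2 − (1)·row1  ⇒  L[2][1]=1, U row2=(0, 0, 1, 3)
  row3 ← row3 − (2)·row1  ⇒  L[3][1]=2, U row3=(0, 0, 1, 1)
Step 3: pivot at (2,2) is 1.
  row3 ← row3 − (1)·row2  ⇒  L[3][2]=1, U row3=(0, 0, 0, 3)

L[3][0] = 2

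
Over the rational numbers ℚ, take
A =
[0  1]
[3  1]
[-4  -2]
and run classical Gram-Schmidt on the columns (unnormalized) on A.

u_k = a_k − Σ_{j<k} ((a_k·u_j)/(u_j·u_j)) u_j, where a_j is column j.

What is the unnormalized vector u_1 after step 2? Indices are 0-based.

u_1 = (1, -8/25, -6/25)

Step 1: u_0 = a_0 = (0, 3, -4).
Step 2: u_1 = a_1 − (11/25)·u_0 = (1, -8/25, -6/25).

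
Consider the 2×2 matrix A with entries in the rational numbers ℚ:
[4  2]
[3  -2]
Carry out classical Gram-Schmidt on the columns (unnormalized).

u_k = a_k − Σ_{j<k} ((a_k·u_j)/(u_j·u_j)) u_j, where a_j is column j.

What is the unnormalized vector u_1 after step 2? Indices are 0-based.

Step 1: u_0 = a_0 = (4, 3).
Step 2: u_1 = a_1 − (2/25)·u_0 = (42/25, -56/25).

u_1 = (42/25, -56/25)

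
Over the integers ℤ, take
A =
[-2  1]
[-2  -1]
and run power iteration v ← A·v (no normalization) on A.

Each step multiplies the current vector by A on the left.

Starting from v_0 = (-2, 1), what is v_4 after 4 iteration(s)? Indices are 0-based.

v_4 = (25, -29)

v_0 = (-2, 1).
v_1 = A·v_0 = (5, 3).
v_2 = A·v_1 = (-7, -13).
v_3 = A·v_2 = (1, 27).
v_4 = A·v_3 = (25, -29).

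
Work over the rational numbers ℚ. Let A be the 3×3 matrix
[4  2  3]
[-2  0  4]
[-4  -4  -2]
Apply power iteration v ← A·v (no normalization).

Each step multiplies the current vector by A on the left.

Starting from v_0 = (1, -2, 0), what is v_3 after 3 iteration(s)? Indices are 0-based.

v_3 = (64, -16, -96)

v_0 = (1, -2, 0).
v_1 = A·v_0 = (0, -2, 4).
v_2 = A·v_1 = (8, 16, 0).
v_3 = A·v_2 = (64, -16, -96).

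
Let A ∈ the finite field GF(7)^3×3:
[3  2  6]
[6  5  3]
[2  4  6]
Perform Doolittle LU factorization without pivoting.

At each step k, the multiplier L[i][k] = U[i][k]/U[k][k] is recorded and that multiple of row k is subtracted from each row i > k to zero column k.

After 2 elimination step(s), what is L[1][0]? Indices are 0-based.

Step 1: pivot at (0,0) is 3.
  row1 ← row1 − (2)·row0  ⇒  L[1][0]=2, U row1=(0, 1, 5)
  row2 ← row2 − (3)·row0  ⇒  L[2][0]=3, U row2=(0, 5, 2)
Step 2: pivot at (1,1) is 1.
  row2 ← row2 − (5)·row1  ⇒  L[2][1]=5, U row2=(0, 0, 5)

L[1][0] = 2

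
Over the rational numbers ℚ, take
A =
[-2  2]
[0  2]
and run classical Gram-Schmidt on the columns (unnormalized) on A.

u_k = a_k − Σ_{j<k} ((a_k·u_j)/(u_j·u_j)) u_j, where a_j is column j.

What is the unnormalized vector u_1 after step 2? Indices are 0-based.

Step 1: u_0 = a_0 = (-2, 0).
Step 2: u_1 = a_1 − (-1)·u_0 = (0, 2).

u_1 = (0, 2)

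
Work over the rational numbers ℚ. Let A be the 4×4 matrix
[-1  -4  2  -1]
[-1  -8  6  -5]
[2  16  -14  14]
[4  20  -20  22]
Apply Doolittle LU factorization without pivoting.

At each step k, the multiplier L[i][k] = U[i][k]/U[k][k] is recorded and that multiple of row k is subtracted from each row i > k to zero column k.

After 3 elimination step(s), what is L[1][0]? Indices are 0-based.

L[1][0] = 1

Step 1: pivot at (0,0) is -1.
  row1 ← row1 − (1)·row0  ⇒  L[1][0]=1, U row1=(0, -4, 4, -4)
  row2 ← row2 − (-2)·row0  ⇒  L[2][0]=-2, U row2=(0, 8, -10, 12)
  row3 ← row3 − (-4)·row0  ⇒  L[3][0]=-4, U row3=(0, 4, -12, 18)
Step 2: pivot at (1,1) is -4.
  row2 ← row2 − (-2)·row1  ⇒  L[2][1]=-2, U row2=(0, 0, -2, 4)
  row3 ← row3 − (-1)·row1  ⇒  L[3][1]=-1, U row3=(0, 0, -8, 14)
Step 3: pivot at (2,2) is -2.
  row3 ← row3 − (4)·row2  ⇒  L[3][2]=4, U row3=(0, 0, 0, -2)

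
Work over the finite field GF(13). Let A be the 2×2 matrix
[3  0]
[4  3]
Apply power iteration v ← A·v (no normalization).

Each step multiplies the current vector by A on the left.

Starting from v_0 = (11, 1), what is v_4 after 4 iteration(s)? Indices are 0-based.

v_4 = (7, 10)

v_0 = (11, 1).
v_1 = A·v_0 = (7, 8).
v_2 = A·v_1 = (8, 0).
v_3 = A·v_2 = (11, 6).
v_4 = A·v_3 = (7, 10).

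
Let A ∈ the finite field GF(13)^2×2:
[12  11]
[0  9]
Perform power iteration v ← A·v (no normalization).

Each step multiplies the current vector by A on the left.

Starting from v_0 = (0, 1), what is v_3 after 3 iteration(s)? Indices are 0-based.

v_3 = (10, 1)

v_0 = (0, 1).
v_1 = A·v_0 = (11, 9).
v_2 = A·v_1 = (10, 3).
v_3 = A·v_2 = (10, 1).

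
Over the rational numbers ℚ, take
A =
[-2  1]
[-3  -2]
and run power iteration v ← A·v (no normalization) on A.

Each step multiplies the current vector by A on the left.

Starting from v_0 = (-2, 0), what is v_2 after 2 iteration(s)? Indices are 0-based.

v_2 = (-2, -24)

v_0 = (-2, 0).
v_1 = A·v_0 = (4, 6).
v_2 = A·v_1 = (-2, -24).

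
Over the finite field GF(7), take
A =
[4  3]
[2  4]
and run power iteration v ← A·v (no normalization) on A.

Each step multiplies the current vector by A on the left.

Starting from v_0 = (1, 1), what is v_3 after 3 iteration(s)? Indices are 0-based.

v_0 = (1, 1).
v_1 = A·v_0 = (0, 6).
v_2 = A·v_1 = (4, 3).
v_3 = A·v_2 = (4, 6).

v_3 = (4, 6)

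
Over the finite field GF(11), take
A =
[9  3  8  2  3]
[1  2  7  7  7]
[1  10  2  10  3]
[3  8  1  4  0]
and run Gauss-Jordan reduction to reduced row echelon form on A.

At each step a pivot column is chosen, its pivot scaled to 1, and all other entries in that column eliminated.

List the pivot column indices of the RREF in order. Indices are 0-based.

step 1: normalize row 0 (÷9) = (1, 4, 7, 10, 4)
  row 1: subtract 1×row0 = (0, 9, 0, 8, 3)
  row 2: subtract 1×row0 = (0, 6, 6, 0, 10)
  row 3: subtract 3×row0 = (0, 7, 2, 7, 10)
step 2: normalize row 1 (÷9) = (0, 1, 0, 7, 4)
  row 0: subtract 4×row1 = (1, 0, 7, 4, 10)
  row 2: subtract 6×row1 = (0, 0, 6, 2, 8)
  row 3: subtract 7×row1 = (0, 0, 2, 2, 4)
step 3: normalize row 2 (÷6) = (0, 0, 1, 4, 5)
  row 0: subtract 7×row2 = (1, 0, 0, 9, 8)
  row 3: subtract 2×row2 = (0, 0, 0, 5, 5)
step 4: normalize row 3 (÷5) = (0, 0, 0, 1, 1)
  row 0: subtract 9×row3 = (1, 0, 0, 0, 10)
  row 1: subtract 7×row3 = (0, 1, 0, 0, 8)
  row 2: subtract 4×row3 = (0, 0, 1, 0, 1)

pivot columns: 0, 1, 2, 3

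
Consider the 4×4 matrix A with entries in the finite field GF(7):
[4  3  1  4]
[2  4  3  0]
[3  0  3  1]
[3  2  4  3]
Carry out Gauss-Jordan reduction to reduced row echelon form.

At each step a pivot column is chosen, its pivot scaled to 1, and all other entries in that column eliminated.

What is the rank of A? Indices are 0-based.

rank = 4

[1] R0 /= 4  ⇒  (1, 6, 2, 1)
     R1 -= 2·R0  ⇒  (0, 6, 6, 5)
     R2 -= 3·R0  ⇒  (0, 3, 4, 5)
     R3 -= 3·R0  ⇒  (0, 5, 5, 0)
[2] R1 /= 6  ⇒  (0, 1, 1, 2)
     R0 -= 6·R1  ⇒  (1, 0, 3, 3)
     R2 -= 3·R1  ⇒  (0, 0, 1, 6)
     R3 -= 5·R1  ⇒  (0, 0, 0, 4)
[3] R2 /= 1  ⇒  (0, 0, 1, 6)
     R0 -= 3·R2  ⇒  (1, 0, 0, 6)
     R1 -= 1·R2  ⇒  (0, 1, 0, 3)
[4] R3 /= 4  ⇒  (0, 0, 0, 1)
     R0 -= 6·R3  ⇒  (1, 0, 0, 0)
     R1 -= 3·R3  ⇒  (0, 1, 0, 0)
     R2 -= 6·R3  ⇒  (0, 0, 1, 0)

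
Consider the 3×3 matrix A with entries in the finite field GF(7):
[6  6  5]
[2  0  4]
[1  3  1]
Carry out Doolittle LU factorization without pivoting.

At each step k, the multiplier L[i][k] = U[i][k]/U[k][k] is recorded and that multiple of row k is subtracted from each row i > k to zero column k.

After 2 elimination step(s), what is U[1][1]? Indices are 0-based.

U[1][1] = 5

k=0: U[0][0]=6
  eliminate (1,0): mult=5, new row 1: (0, 5, 0); set L[1][0]=5
  eliminate (2,0): mult=6, new row 2: (0, 2, 6); set L[2][0]=6
k=1: U[1][1]=5
  eliminate (2,1): mult=6, new row 2: (0, 0, 6); set L[2][1]=6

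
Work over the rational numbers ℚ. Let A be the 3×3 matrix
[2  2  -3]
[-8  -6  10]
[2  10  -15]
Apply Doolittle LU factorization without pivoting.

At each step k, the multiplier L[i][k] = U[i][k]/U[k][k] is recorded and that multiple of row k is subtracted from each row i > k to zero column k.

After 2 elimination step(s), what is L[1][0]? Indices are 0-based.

L[1][0] = -4

k=0: U[0][0]=2
  eliminate (1,0): mult=-4, new row 1: (0, 2, -2); set L[1][0]=-4
  eliminate (2,0): mult=1, new row 2: (0, 8, -12); set L[2][0]=1
k=1: U[1][1]=2
  eliminate (2,1): mult=4, new row 2: (0, 0, -4); set L[2][1]=4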